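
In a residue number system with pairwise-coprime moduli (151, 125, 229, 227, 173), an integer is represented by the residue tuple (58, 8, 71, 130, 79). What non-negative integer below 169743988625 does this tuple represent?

89400656133

From x ≡ 58 (mod 151) write x = 58 + 151t. Substituting into x ≡ 8 (mod 125) gives 151t ≡ 75 (mod 125), and since 26⁻¹ ≡ 101 (mod 125), t ≡ 75. Hence x ≡ 58 + 151·75 = 11383 (mod 18875).
From x ≡ 11383 (mod 18875) write x = 11383 + 18875t. Substituting into x ≡ 71 (mod 229) gives 18875t ≡ 138 (mod 229), and since 97⁻¹ ≡ 85 (mod 229), t ≡ 51. Hence x ≡ 11383 + 18875·51 = 974008 (mod 4322375).
From x ≡ 974008 (mod 4322375) write x = 974008 + 4322375t. Substituting into x ≡ 130 (mod 227) gives 4322375t ≡ 179 (mod 227), and since 68⁻¹ ≡ 217 (mod 227), t ≡ 26. Hence x ≡ 974008 + 4322375·26 = 113355758 (mod 981179125).
From x ≡ 113355758 (mod 981179125) write x = 113355758 + 981179125t. Substituting into x ≡ 79 (mod 173) gives 981179125t ≡ 149 (mod 173), and since 110⁻¹ ≡ 162 (mod 173), t ≡ 91. Hence x ≡ 113355758 + 981179125·91 = 89400656133 (mod 169743988625).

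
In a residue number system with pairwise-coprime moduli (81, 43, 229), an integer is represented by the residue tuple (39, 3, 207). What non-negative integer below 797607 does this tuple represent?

169896

The moduli are pairwise coprime; N = 81·43·229 = 797607.
N/81 = 9847; 9847 ≡ 46 (mod 81); 46·37 ≡ 1, so inverse 37.
N/43 = 18549; 18549 ≡ 16 (mod 43); 16·35 ≡ 1, so inverse 35.
N/229 = 3483; 3483 ≡ 48 (mod 229); 48·167 ≡ 1, so inverse 167.
x ≡ 39·9847·37 + 3·18549·35 + 207·3483·167 = 136560693.
136560693 mod 797607 = 169896.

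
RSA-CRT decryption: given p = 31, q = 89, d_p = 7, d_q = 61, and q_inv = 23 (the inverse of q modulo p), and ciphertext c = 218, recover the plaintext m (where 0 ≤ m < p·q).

94

m₁ = c^(d_p) mod p: c ≡ 1 (mod 31), and 1^7 mod 31 = 1.
m₂ = c^(d_q) mod q: c ≡ 40 (mod 89), and 40^61 mod 89 = 5.
h = q_inv·(m₁ − m₂) mod p = 23·(1 − 5) mod 31 = 1.
m = m₂ + h·q = 5 + 1·89 = 94.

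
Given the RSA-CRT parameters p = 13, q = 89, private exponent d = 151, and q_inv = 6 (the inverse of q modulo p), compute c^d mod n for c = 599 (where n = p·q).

1106

d_p = d mod (p−1) = 151 mod 12 = 7; d_q = d mod (q−1) = 63.
m₁ = c^(d_p) mod p: c ≡ 1 (mod 13), and 1^7 mod 13 = 1.
m₂ = c^(d_q) mod q: c ≡ 65 (mod 89), and 65^63 mod 89 = 38.
h = q_inv·(m₁ − m₂) mod p = 6·(1 − 38) mod 13 = 12.
m = m₂ + h·q = 38 + 12·89 = 1106.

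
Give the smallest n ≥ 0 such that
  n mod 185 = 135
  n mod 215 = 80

gcd(185, 215) = 5 and 5 | (80 − 135), so the pair is consistent; merging gives n ≡ 1800 (mod 7955), where 7955 = lcm(185, 215).
The solution is unique modulo lcm(185, 215) = 7955.

1800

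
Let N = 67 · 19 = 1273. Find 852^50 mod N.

Mod 67: 852 ≡ 48; 48^50 ≡ 35 (mod 67).
Mod 19: 852 ≡ 16; by Fermat, exponent reduces to 50 mod 18 = 14; 16^14 ≡ 4 (mod 19).
Combine by CRT: x ≡ 35 (mod 67), x ≡ 4 (mod 19) ⇒ x ≡ 973 (mod 1273).

973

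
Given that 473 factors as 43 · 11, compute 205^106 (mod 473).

Mod 43: 205 ≡ 33; by Fermat, exponent reduces to 106 mod 42 = 22; 33^22 ≡ 10 (mod 43).
Mod 11: 205 ≡ 7; by Fermat, exponent reduces to 106 mod 10 = 6; 7^6 ≡ 4 (mod 11).
Combine by CRT: x ≡ 10 (mod 43), x ≡ 4 (mod 11) ⇒ x ≡ 268 (mod 473).

268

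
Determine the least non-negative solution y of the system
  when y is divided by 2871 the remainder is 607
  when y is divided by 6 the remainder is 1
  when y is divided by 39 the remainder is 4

gcd(2871, 6) = 3 and 3 | (1 − 607), so the pair is consistent; merging gives y ≡ 607 (mod 5742), where 5742 = lcm(2871, 6).
gcd(5742, 39) = 3 and 3 | (4 − 607), so the pair is consistent; merging gives y ≡ 63769 (mod 74646), where 74646 = lcm(5742, 39).
The solution is unique modulo lcm(2871, 6, 39) = 74646.

63769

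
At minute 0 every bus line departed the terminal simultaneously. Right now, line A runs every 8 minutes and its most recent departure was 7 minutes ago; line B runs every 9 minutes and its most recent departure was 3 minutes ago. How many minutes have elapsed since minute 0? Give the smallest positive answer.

39

From t ≡ 7 (mod 8) write t = 7 + 8s. Substituting into t ≡ 3 (mod 9) gives 8s ≡ 5 (mod 9), and since 8⁻¹ ≡ 8 (mod 9), s ≡ 4. Hence t ≡ 7 + 8·4 = 39 (mod 72).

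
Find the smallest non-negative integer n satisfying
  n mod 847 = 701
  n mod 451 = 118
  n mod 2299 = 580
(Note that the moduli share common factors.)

23570

Combine the congruences pairwise.
gcd(847, 451) = 11 and 11 | (118 − 701), so the pair is consistent; merging gives n ≡ 23570 (mod 34727), where 34727 = lcm(847, 451).
gcd(34727, 2299) = 121 and 121 | (580 − 23570), so the pair is consistent; merging gives n ≡ 23570 (mod 659813), where 659813 = lcm(34727, 2299).
The solution is unique modulo lcm(847, 451, 2299) = 659813.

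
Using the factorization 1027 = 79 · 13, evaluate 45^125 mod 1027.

Mod 79: 45 ≡ 45; by Fermat, exponent reduces to 125 mod 78 = 47; 45^47 ≡ 73 (mod 79).
Mod 13: 45 ≡ 6; by Fermat, exponent reduces to 125 mod 12 = 5; 6^5 ≡ 2 (mod 13).
Combine by CRT: x ≡ 73 (mod 79), x ≡ 2 (mod 13) ⇒ x ≡ 626 (mod 1027).

626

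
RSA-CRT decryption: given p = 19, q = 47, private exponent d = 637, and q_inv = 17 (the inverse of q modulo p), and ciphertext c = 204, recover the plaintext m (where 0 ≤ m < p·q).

307

d_p = d mod (p−1) = 637 mod 18 = 7; d_q = d mod (q−1) = 39.
m₁ = c^(d_p) mod p: c ≡ 14 (mod 19), and 14^7 mod 19 = 3.
m₂ = c^(d_q) mod q: c ≡ 16 (mod 47), and 16^39 mod 47 = 25.
h = q_inv·(m₁ − m₂) mod p = 17·(3 − 25) mod 19 = 6.
m = m₂ + h·q = 25 + 6·47 = 307.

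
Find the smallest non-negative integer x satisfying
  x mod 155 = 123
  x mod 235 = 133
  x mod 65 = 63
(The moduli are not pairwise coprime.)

Combine the congruences pairwise.
gcd(155, 235) = 5 and 5 | (133 − 123), so the pair is consistent; merging gives x ≡ 6478 (mod 7285), where 7285 = lcm(155, 235).
gcd(7285, 65) = 5 and 5 | (63 − 6478), so the pair is consistent; merging gives x ≡ 35618 (mod 94705), where 94705 = lcm(7285, 65).
The solution is unique modulo lcm(155, 235, 65) = 94705.

35618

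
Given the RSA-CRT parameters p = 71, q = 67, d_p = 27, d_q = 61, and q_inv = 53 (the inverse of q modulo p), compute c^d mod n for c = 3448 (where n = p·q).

m₁ = c^(d_p) mod p: c ≡ 40 (mod 71), and 40^27 mod 71 = 9.
m₂ = c^(d_q) mod q: c ≡ 31 (mod 67), and 31^61 mod 67 = 46.
h = q_inv·(m₁ − m₂) mod p = 53·(9 − 46) mod 71 = 27.
m = m₂ + h·q = 46 + 27·67 = 1855.

1855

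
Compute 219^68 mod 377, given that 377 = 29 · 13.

Mod 29: 219 ≡ 16; by Fermat, exponent reduces to 68 mod 28 = 12; 16^12 ≡ 23 (mod 29).
Mod 13: 219 ≡ 11; by Fermat, exponent reduces to 68 mod 12 = 8; 11^8 ≡ 9 (mod 13).
Combine by CRT: x ≡ 23 (mod 29), x ≡ 9 (mod 13) ⇒ x ≡ 139 (mod 377).

139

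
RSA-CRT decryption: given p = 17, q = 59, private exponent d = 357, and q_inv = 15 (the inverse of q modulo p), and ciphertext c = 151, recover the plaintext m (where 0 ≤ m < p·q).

393

d_p = d mod (p−1) = 357 mod 16 = 5; d_q = d mod (q−1) = 9.
m₁ = c^(d_p) mod p: c ≡ 15 (mod 17), and 15^5 mod 17 = 2.
m₂ = c^(d_q) mod q: c ≡ 33 (mod 59), and 33^9 mod 59 = 39.
h = q_inv·(m₁ − m₂) mod p = 15·(2 − 39) mod 17 = 6.
m = m₂ + h·q = 39 + 6·59 = 393.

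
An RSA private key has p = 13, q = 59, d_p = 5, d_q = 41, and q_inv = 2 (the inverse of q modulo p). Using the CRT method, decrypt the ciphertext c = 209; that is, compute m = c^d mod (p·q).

m₁ = c^(d_p) mod p: c ≡ 1 (mod 13), and 1^5 mod 13 = 1.
m₂ = c^(d_q) mod q: c ≡ 32 (mod 59), and 32^41 mod 59 = 55.
h = q_inv·(m₁ − m₂) mod p = 2·(1 − 55) mod 13 = 9.
m = m₂ + h·q = 55 + 9·59 = 586.

586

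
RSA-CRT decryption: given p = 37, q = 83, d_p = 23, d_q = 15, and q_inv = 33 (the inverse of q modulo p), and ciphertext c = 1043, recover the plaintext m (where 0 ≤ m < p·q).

m₁ = c^(d_p) mod p: c ≡ 7 (mod 37), and 7^23 mod 37 = 9.
m₂ = c^(d_q) mod q: c ≡ 47 (mod 83), and 47^15 mod 83 = 15.
h = q_inv·(m₁ − m₂) mod p = 33·(9 − 15) mod 37 = 24.
m = m₂ + h·q = 15 + 24·83 = 2007.

2007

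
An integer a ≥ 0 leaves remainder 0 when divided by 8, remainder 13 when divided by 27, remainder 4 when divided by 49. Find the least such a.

The moduli are pairwise coprime; N = 8·27·49 = 10584.
N/8 = 1323; 1323 ≡ 3 (mod 8); 3·3 ≡ 1, so inverse 3.
N/27 = 392; 392 ≡ 14 (mod 27); 14·2 ≡ 1, so inverse 2.
N/49 = 216; 216 ≡ 20 (mod 49); 20·27 ≡ 1, so inverse 27.
a ≡ 0·1323·3 + 13·392·2 + 4·216·27 = 33520.
33520 mod 10584 = 1768.

1768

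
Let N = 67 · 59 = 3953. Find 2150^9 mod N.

Mod 67: 2150 ≡ 6; 6^9 ≡ 25 (mod 67).
Mod 59: 2150 ≡ 26; 26^9 ≡ 20 (mod 59).
Combine by CRT: x ≡ 25 (mod 67), x ≡ 20 (mod 59) ⇒ x ≡ 3442 (mod 3953).

3442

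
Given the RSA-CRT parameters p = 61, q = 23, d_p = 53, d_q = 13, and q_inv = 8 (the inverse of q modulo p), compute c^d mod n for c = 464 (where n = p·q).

m₁ = c^(d_p) mod p: c ≡ 37 (mod 61), and 37^53 mod 61 = 38.
m₂ = c^(d_q) mod q: c ≡ 4 (mod 23), and 4^13 mod 23 = 16.
h = q_inv·(m₁ − m₂) mod p = 8·(38 − 16) mod 61 = 54.
m = m₂ + h·q = 16 + 54·23 = 1258.

1258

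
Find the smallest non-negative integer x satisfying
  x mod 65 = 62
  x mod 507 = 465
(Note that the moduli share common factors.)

972

Combine the congruences pairwise.
gcd(65, 507) = 13 and 13 | (465 − 62), so the pair is consistent; merging gives x ≡ 972 (mod 2535), where 2535 = lcm(65, 507).
The solution is unique modulo lcm(65, 507) = 2535.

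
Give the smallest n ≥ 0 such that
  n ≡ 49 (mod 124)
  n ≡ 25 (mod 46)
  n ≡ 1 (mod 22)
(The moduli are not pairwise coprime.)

Combine the congruences pairwise.
gcd(124, 46) = 2 and 2 | (25 − 49), so the pair is consistent; merging gives n ≡ 669 (mod 2852), where 2852 = lcm(124, 46).
gcd(2852, 22) = 2 and 2 | (1 − 669), so the pair is consistent; merging gives n ≡ 3521 (mod 31372), where 31372 = lcm(2852, 22).
The solution is unique modulo lcm(124, 46, 22) = 31372.

3521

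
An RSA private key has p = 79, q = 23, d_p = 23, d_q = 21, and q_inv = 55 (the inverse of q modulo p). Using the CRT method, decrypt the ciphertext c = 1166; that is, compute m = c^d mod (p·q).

m₁ = c^(d_p) mod p: c ≡ 60 (mod 79), and 60^23 mod 79 = 66.
m₂ = c^(d_q) mod q: c ≡ 16 (mod 23), and 16^21 mod 23 = 13.
h = q_inv·(m₁ − m₂) mod p = 55·(66 − 13) mod 79 = 71.
m = m₂ + h·q = 13 + 71·23 = 1646.

1646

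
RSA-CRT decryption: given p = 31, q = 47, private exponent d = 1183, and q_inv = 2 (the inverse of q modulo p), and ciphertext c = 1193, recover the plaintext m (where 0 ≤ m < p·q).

306

d_p = d mod (p−1) = 1183 mod 30 = 13; d_q = d mod (q−1) = 33.
m₁ = c^(d_p) mod p: c ≡ 15 (mod 31), and 15^13 mod 31 = 27.
m₂ = c^(d_q) mod q: c ≡ 18 (mod 47), and 18^33 mod 47 = 24.
h = q_inv·(m₁ − m₂) mod p = 2·(27 − 24) mod 31 = 6.
m = m₂ + h·q = 24 + 6·47 = 306.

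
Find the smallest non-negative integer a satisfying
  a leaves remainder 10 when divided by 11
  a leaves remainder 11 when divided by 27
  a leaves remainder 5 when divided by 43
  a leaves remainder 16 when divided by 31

119459

From a ≡ 10 (mod 11) write a = 10 + 11t. Substituting into a ≡ 11 (mod 27) gives 11t ≡ 1 (mod 27), and since 11⁻¹ ≡ 5 (mod 27), t ≡ 5. Hence a ≡ 10 + 11·5 = 65 (mod 297).
From a ≡ 65 (mod 297) write a = 65 + 297t. Substituting into a ≡ 5 (mod 43) gives 297t ≡ 26 (mod 43), and since 39⁻¹ ≡ 32 (mod 43), t ≡ 15. Hence a ≡ 65 + 297·15 = 4520 (mod 12771).
From a ≡ 4520 (mod 12771) write a = 4520 + 12771t. Substituting into a ≡ 16 (mod 31) gives 12771t ≡ 22 (mod 31), and since 30⁻¹ ≡ 30 (mod 31), t ≡ 9. Hence a ≡ 4520 + 12771·9 = 119459 (mod 395901).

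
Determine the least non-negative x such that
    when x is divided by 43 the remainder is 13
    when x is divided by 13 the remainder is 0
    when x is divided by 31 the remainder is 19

3367

The moduli are pairwise coprime; N = 43·13·31 = 17329.
N/43 = 403; 403 ≡ 16 (mod 43); 16·35 ≡ 1, so inverse 35.
N/13 = 1333; 1333 ≡ 7 (mod 13); 7·2 ≡ 1, so inverse 2.
N/31 = 559; 559 ≡ 1 (mod 31), inverse 1.
x ≡ 13·403·35 + 0·1333·2 + 19·559·1 = 193986.
193986 mod 17329 = 3367.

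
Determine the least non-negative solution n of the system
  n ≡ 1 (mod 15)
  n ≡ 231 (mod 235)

466

Combine the congruences pairwise.
gcd(15, 235) = 5 and 5 | (231 − 1), so the pair is consistent; merging gives n ≡ 466 (mod 705), where 705 = lcm(15, 235).
The solution is unique modulo lcm(15, 235) = 705.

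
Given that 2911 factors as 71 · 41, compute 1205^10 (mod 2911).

Mod 71: 1205 ≡ 69; 69^10 ≡ 30 (mod 71).
Mod 41: 1205 ≡ 16; 16^10 ≡ 1 (mod 41).
Combine by CRT: x ≡ 30 (mod 71), x ≡ 1 (mod 41) ⇒ x ≡ 1805 (mod 2911).

1805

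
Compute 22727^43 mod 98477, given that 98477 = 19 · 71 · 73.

Mod 19: 22727 ≡ 3; by Fermat, exponent reduces to 43 mod 18 = 7; 3^7 ≡ 2 (mod 19).
Mod 71: 22727 ≡ 7; 7^43 ≡ 44 (mod 71).
Mod 73: 22727 ≡ 24; 24^43 ≡ 49 (mod 73).
Combine by CRT: x ≡ 2 (mod 19), x ≡ 44 (mod 71), x ≡ 49 (mod 73) ⇒ x ≡ 33556 (mod 98477).

33556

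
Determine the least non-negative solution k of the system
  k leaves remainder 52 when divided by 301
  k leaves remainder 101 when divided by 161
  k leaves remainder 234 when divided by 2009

gcd(301, 161) = 7 and 7 | (101 − 52), so the pair is consistent; merging gives k ≡ 3965 (mod 6923), where 6923 = lcm(301, 161).
gcd(6923, 2009) = 7 and 7 | (234 − 3965), so the pair is consistent; merging gives k ≡ 1139337 (mod 1986901), where 1986901 = lcm(6923, 2009).
The solution is unique modulo lcm(301, 161, 2009) = 1986901.

1139337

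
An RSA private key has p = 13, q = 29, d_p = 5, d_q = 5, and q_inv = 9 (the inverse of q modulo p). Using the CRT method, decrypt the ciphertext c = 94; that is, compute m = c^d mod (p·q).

m₁ = c^(d_p) mod p: c ≡ 3 (mod 13), and 3^5 mod 13 = 9.
m₂ = c^(d_q) mod q: c ≡ 7 (mod 29), and 7^5 mod 29 = 16.
h = q_inv·(m₁ − m₂) mod p = 9·(9 − 16) mod 13 = 2.
m = m₂ + h·q = 16 + 2·29 = 74.

74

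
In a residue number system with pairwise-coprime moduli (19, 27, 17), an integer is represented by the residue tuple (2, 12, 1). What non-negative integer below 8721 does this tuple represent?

The moduli are pairwise coprime; N = 19·27·17 = 8721.
N/19 = 459; 459 ≡ 3 (mod 19); 3·13 ≡ 1, so inverse 13.
N/27 = 323; 323 ≡ 26 (mod 27); 26·26 ≡ 1, so inverse 26.
N/17 = 513; 513 ≡ 3 (mod 17); 3·6 ≡ 1, so inverse 6.
x ≡ 2·459·13 + 12·323·26 + 1·513·6 = 115788.
115788 mod 8721 = 2415.

2415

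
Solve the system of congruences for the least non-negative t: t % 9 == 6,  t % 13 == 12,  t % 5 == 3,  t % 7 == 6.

3093

Combine the congruences pairwise.
From t ≡ 6 (mod 9) write t = 6 + 9s. Substituting into t ≡ 12 (mod 13) gives 9s ≡ 6 (mod 13), and since 9⁻¹ ≡ 3 (mod 13), s ≡ 5. Hence t ≡ 6 + 9·5 = 51 (mod 117).
From t ≡ 51 (mod 117) write t = 51 + 117s. Substituting into t ≡ 3 (mod 5) gives 117s ≡ 2 (mod 5), and since 2⁻¹ ≡ 3 (mod 5), s ≡ 1. Hence t ≡ 51 + 117·1 = 168 (mod 585).
From t ≡ 168 (mod 585) write t = 168 + 585s. Substituting into t ≡ 6 (mod 7) gives 585s ≡ 6 (mod 7), and since 4⁻¹ ≡ 2 (mod 7), s ≡ 5. Hence t ≡ 168 + 585·5 = 3093 (mod 4095).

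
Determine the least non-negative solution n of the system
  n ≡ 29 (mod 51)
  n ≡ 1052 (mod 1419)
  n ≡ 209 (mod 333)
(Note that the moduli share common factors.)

gcd(51, 1419) = 3 and 3 | (1052 − 29), so the pair is consistent; merging gives n ≡ 9566 (mod 24123), where 24123 = lcm(51, 1419).
gcd(24123, 333) = 3 and 3 | (209 − 9566), so the pair is consistent; merging gives n ≡ 1698176 (mod 2677653), where 2677653 = lcm(24123, 333).
The solution is unique modulo lcm(51, 1419, 333) = 2677653.

1698176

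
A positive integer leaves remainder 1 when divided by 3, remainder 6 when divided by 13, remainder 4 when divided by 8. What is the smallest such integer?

292

The moduli are pairwise coprime; M = 3·13·8 = 312.
M/3 = 104; 104 ≡ 2 (mod 3); 2·2 ≡ 1, so inverse 2.
M/13 = 24; 24 ≡ 11 (mod 13); 11·6 ≡ 1, so inverse 6.
M/8 = 39; 39 ≡ 7 (mod 8); 7·7 ≡ 1, so inverse 7.
n ≡ 1·104·2 + 6·24·6 + 4·39·7 = 2164.
2164 mod 312 = 292.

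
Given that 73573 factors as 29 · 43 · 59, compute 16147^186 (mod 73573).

Mod 29: 16147 ≡ 23; by Fermat, exponent reduces to 186 mod 28 = 18; 23^18 ≡ 20 (mod 29).
Mod 43: 16147 ≡ 22; by Fermat, exponent reduces to 186 mod 42 = 18; 22^18 ≡ 35 (mod 43).
Mod 59: 16147 ≡ 40; by Fermat, exponent reduces to 186 mod 58 = 12; 40^12 ≡ 3 (mod 59).
Combine by CRT: x ≡ 20 (mod 29), x ≡ 35 (mod 43), x ≡ 3 (mod 59) ⇒ x ≡ 71157 (mod 73573).

71157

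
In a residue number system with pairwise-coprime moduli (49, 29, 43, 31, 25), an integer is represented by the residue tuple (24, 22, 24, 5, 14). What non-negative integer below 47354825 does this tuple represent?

From x ≡ 24 (mod 49) write x = 24 + 49t. Substituting into x ≡ 22 (mod 29) gives 49t ≡ 27 (mod 29), and since 20⁻¹ ≡ 16 (mod 29), t ≡ 26. Hence x ≡ 24 + 49·26 = 1298 (mod 1421).
From x ≡ 1298 (mod 1421) write x = 1298 + 1421t. Substituting into x ≡ 24 (mod 43) gives 1421t ≡ 16 (mod 43), and since 2⁻¹ ≡ 22 (mod 43), t ≡ 8. Hence x ≡ 1298 + 1421·8 = 12666 (mod 61103).
From x ≡ 12666 (mod 61103) write x = 12666 + 61103t. Substituting into x ≡ 5 (mod 31) gives 61103t ≡ 18 (mod 31), and since 2⁻¹ ≡ 16 (mod 31), t ≡ 9. Hence x ≡ 12666 + 61103·9 = 562593 (mod 1894193).
From x ≡ 562593 (mod 1894193) write x = 562593 + 1894193t. Substituting into x ≡ 14 (mod 25) gives 1894193t ≡ 21 (mod 25), and since 18⁻¹ ≡ 7 (mod 25), t ≡ 22. Hence x ≡ 562593 + 1894193·22 = 42234839 (mod 47354825).

42234839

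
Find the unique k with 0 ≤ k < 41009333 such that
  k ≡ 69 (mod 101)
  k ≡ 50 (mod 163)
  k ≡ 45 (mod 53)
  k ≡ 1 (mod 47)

Combine the congruences pairwise.
From k ≡ 69 (mod 101) write k = 69 + 101t. Substituting into k ≡ 50 (mod 163) gives 101t ≡ 144 (mod 163), and since 101⁻¹ ≡ 92 (mod 163), t ≡ 45. Hence k ≡ 69 + 101·45 = 4614 (mod 16463).
From k ≡ 4614 (mod 16463) write k = 4614 + 16463t. Substituting into k ≡ 45 (mod 53) gives 16463t ≡ 42 (mod 53), and since 33⁻¹ ≡ 45 (mod 53), t ≡ 35. Hence k ≡ 4614 + 16463·35 = 580819 (mod 872539).
From k ≡ 580819 (mod 872539) write k = 580819 + 872539t. Substituting into k ≡ 1 (mod 47) gives 872539t ≡ 8 (mod 47), and since 31⁻¹ ≡ 44 (mod 47), t ≡ 23. Hence k ≡ 580819 + 872539·23 = 20649216 (mod 41009333).

20649216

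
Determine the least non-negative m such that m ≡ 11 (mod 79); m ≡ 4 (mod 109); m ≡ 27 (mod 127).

The moduli are pairwise coprime; N = 79·109·127 = 1093597.
N/79 = 13843; 13843 ≡ 18 (mod 79); 18·22 ≡ 1, so inverse 22.
N/109 = 10033; 10033 ≡ 5 (mod 109); 5·22 ≡ 1, so inverse 22.
N/127 = 8611; 8611 ≡ 102 (mod 127); 102·66 ≡ 1, so inverse 66.
m ≡ 11·13843·22 + 4·10033·22 + 27·8611·66 = 19577712.
19577712 mod 1093597 = 986563.

986563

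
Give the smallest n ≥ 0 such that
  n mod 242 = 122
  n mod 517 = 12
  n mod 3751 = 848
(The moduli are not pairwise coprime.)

270920

gcd(242, 517) = 11 and 11 | (12 − 122), so the pair is consistent; merging gives n ≡ 9318 (mod 11374), where 11374 = lcm(242, 517).
gcd(11374, 3751) = 121 and 121 | (848 − 9318), so the pair is consistent; merging gives n ≡ 270920 (mod 352594), where 352594 = lcm(11374, 3751).
The solution is unique modulo lcm(242, 517, 3751) = 352594.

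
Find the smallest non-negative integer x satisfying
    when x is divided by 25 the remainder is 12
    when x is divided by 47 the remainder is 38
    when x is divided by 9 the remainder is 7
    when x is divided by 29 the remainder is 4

From x ≡ 12 (mod 25) write x = 12 + 25t. Substituting into x ≡ 38 (mod 47) gives 25t ≡ 26 (mod 47), and since 25⁻¹ ≡ 32 (mod 47), t ≡ 33. Hence x ≡ 12 + 25·33 = 837 (mod 1175).
From x ≡ 837 (mod 1175) write x = 837 + 1175t. Substituting into x ≡ 7 (mod 9) gives 1175t ≡ 7 (mod 9), and since 5⁻¹ ≡ 2 (mod 9), t ≡ 5. Hence x ≡ 837 + 1175·5 = 6712 (mod 10575).
From x ≡ 6712 (mod 10575) write x = 6712 + 10575t. Substituting into x ≡ 4 (mod 29) gives 10575t ≡ 20 (mod 29), and since 19⁻¹ ≡ 26 (mod 29), t ≡ 27. Hence x ≡ 6712 + 10575·27 = 292237 (mod 306675).

292237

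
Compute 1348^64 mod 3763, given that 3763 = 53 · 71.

1

Mod 53: 1348 ≡ 23; by Fermat, exponent reduces to 64 mod 52 = 12; 23^12 ≡ 1 (mod 53).
Mod 71: 1348 ≡ 70; 70^64 ≡ 1 (mod 71).
Combine by CRT: x ≡ 1 (mod 53), x ≡ 1 (mod 71) ⇒ x ≡ 1 (mod 3763).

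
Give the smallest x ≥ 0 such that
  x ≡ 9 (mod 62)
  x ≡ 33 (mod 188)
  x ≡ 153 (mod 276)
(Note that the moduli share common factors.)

gcd(62, 188) = 2 and 2 | (33 − 9), so the pair is consistent; merging gives x ≡ 3605 (mod 5828), where 5828 = lcm(62, 188).
gcd(5828, 276) = 4 and 4 | (153 − 3605), so the pair is consistent; merging gives x ≡ 329973 (mod 402132), where 402132 = lcm(5828, 276).
The solution is unique modulo lcm(62, 188, 276) = 402132.

329973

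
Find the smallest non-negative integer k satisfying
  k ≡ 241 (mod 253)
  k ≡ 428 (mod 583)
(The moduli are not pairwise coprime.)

gcd(253, 583) = 11 and 11 | (428 − 241), so the pair is consistent; merging gives k ≡ 8590 (mod 13409), where 13409 = lcm(253, 583).
The solution is unique modulo lcm(253, 583) = 13409.

8590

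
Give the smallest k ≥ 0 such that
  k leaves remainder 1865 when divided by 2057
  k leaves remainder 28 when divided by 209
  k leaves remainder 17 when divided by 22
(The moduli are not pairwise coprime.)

gcd(2057, 209) = 11 and 11 | (28 − 1865), so the pair is consistent; merging gives k ≡ 12150 (mod 39083), where 39083 = lcm(2057, 209).
gcd(39083, 22) = 11 and 11 | (17 − 12150), so the pair is consistent; merging gives k ≡ 51233 (mod 78166), where 78166 = lcm(39083, 22).
The solution is unique modulo lcm(2057, 209, 22) = 78166.

51233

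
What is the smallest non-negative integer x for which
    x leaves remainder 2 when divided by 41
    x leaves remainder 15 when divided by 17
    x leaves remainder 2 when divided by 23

7546

The moduli are pairwise coprime; N = 41·17·23 = 16031.
N/41 = 391; 391 ≡ 22 (mod 41); 22·28 ≡ 1, so inverse 28.
N/17 = 943; 943 ≡ 8 (mod 17); 8·15 ≡ 1, so inverse 15.
N/23 = 697; 697 ≡ 7 (mod 23); 7·10 ≡ 1, so inverse 10.
x ≡ 2·391·28 + 15·943·15 + 2·697·10 = 248011.
248011 mod 16031 = 7546.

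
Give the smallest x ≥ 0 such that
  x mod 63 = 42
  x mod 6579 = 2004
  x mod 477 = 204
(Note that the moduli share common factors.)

gcd(63, 6579) = 9 and 9 | (2004 − 42), so the pair is consistent; merging gives x ≡ 15162 (mod 46053), where 46053 = lcm(63, 6579).
gcd(46053, 477) = 9 and 9 | (204 − 15162), so the pair is consistent; merging gives x ≡ 153321 (mod 2440809), where 2440809 = lcm(46053, 477).
The solution is unique modulo lcm(63, 6579, 477) = 2440809.

153321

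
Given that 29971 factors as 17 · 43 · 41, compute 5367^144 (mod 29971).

7923

Mod 17: 5367 ≡ 12; since 16 | 144, by Fermat 12^144 ≡ 1 (mod 17).
Mod 43: 5367 ≡ 35; by Fermat, exponent reduces to 144 mod 42 = 18; 35^18 ≡ 11 (mod 43).
Mod 41: 5367 ≡ 37; by Fermat, exponent reduces to 144 mod 40 = 24; 37^24 ≡ 10 (mod 41).
Combine by CRT: x ≡ 1 (mod 17), x ≡ 11 (mod 43), x ≡ 10 (mod 41) ⇒ x ≡ 7923 (mod 29971).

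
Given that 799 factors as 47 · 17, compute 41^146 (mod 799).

729

Mod 47: 41 ≡ 41; by Fermat, exponent reduces to 146 mod 46 = 8; 41^8 ≡ 24 (mod 47).
Mod 17: 41 ≡ 7; by Fermat, exponent reduces to 146 mod 16 = 2; 7^2 ≡ 15 (mod 17).
Combine by CRT: x ≡ 24 (mod 47), x ≡ 15 (mod 17) ⇒ x ≡ 729 (mod 799).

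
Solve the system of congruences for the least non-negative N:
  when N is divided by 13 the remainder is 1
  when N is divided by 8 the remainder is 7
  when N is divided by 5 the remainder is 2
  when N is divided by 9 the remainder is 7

2887

Combine the congruences pairwise.
From N ≡ 1 (mod 13) write N = 1 + 13t. Substituting into N ≡ 7 (mod 8) gives 13t ≡ 6 (mod 8), and since 5⁻¹ ≡ 5 (mod 8), t ≡ 6. Hence N ≡ 1 + 13·6 = 79 (mod 104).
From N ≡ 79 (mod 104) write N = 79 + 104t. Substituting into N ≡ 2 (mod 5) gives 104t ≡ 3 (mod 5), and since 4⁻¹ ≡ 4 (mod 5), t ≡ 2. Hence N ≡ 79 + 104·2 = 287 (mod 520).
From N ≡ 287 (mod 520) write N = 287 + 520t. Substituting into N ≡ 7 (mod 9) gives 520t ≡ 8 (mod 9), and since 7⁻¹ ≡ 4 (mod 9), t ≡ 5. Hence N ≡ 287 + 520·5 = 2887 (mod 4680).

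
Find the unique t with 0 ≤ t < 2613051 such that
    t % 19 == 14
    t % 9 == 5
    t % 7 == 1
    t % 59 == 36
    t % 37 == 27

83462

The moduli are pairwise coprime; N = 19·9·7·59·37 = 2613051.
N/19 = 137529; 137529 ≡ 7 (mod 19); 7·11 ≡ 1, so inverse 11.
N/9 = 290339; 290339 ≡ 8 (mod 9); 8·8 ≡ 1, so inverse 8.
N/7 = 373293; 373293 ≡ 4 (mod 7); 4·2 ≡ 1, so inverse 2.
N/59 = 44289; 44289 ≡ 39 (mod 59); 39·56 ≡ 1, so inverse 56.
N/37 = 70623; 70623 ≡ 27 (mod 37); 27·11 ≡ 1, so inverse 11.
t ≡ 14·137529·11 + 5·290339·8 + 1·373293·2 + 36·44289·56 + 27·70623·11 = 143801267.
143801267 mod 2613051 = 83462.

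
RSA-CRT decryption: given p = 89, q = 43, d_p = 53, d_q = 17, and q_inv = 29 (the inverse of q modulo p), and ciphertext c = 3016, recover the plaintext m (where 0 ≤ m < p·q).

m₁ = c^(d_p) mod p: c ≡ 79 (mod 89), and 79^53 mod 89 = 84.
m₂ = c^(d_q) mod q: c ≡ 6 (mod 43), and 6^17 mod 43 = 36.
h = q_inv·(m₁ − m₂) mod p = 29·(84 − 36) mod 89 = 57.
m = m₂ + h·q = 36 + 57·43 = 2487.

2487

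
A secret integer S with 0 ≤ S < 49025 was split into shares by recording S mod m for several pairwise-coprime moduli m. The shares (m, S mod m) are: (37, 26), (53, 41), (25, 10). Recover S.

31735

The moduli are pairwise coprime; N = 37·53·25 = 49025.
N/37 = 1325; 1325 ≡ 30 (mod 37); 30·21 ≡ 1, so inverse 21.
N/53 = 925; 925 ≡ 24 (mod 53); 24·42 ≡ 1, so inverse 42.
N/25 = 1961; 1961 ≡ 11 (mod 25); 11·16 ≡ 1, so inverse 16.
S ≡ 26·1325·21 + 41·925·42 + 10·1961·16 = 2630060.
2630060 mod 49025 = 31735.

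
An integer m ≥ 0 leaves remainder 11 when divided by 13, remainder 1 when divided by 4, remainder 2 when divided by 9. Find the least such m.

From m ≡ 11 (mod 13) write m = 11 + 13t. Substituting into m ≡ 1 (mod 4) gives 13t ≡ 2 (mod 4), and since 1⁻¹ ≡ 1 (mod 4), t ≡ 2. Hence m ≡ 11 + 13·2 = 37 (mod 52).
From m ≡ 37 (mod 52) write m = 37 + 52t. Substituting into m ≡ 2 (mod 9) gives 52t ≡ 1 (mod 9), and since 7⁻¹ ≡ 4 (mod 9), t ≡ 4. Hence m ≡ 37 + 52·4 = 245 (mod 468).

245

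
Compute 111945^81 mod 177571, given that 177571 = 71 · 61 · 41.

Mod 71: 111945 ≡ 49; by Fermat, exponent reduces to 81 mod 70 = 11; 49^11 ≡ 38 (mod 71).
Mod 61: 111945 ≡ 10; by Fermat, exponent reduces to 81 mod 60 = 21; 10^21 ≡ 8 (mod 61).
Mod 41: 111945 ≡ 15; by Fermat, exponent reduces to 81 mod 40 = 1; 15^1 ≡ 15 (mod 41).
Combine by CRT: x ≡ 38 (mod 71), x ≡ 8 (mod 61), x ≡ 15 (mod 41) ⇒ x ≡ 4156 (mod 177571).

4156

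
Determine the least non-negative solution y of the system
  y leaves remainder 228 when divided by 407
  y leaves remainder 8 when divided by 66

Combine the congruences pairwise.
gcd(407, 66) = 11 and 11 | (8 − 228), so the pair is consistent; merging gives y ≡ 1856 (mod 2442), where 2442 = lcm(407, 66).
The solution is unique modulo lcm(407, 66) = 2442.

1856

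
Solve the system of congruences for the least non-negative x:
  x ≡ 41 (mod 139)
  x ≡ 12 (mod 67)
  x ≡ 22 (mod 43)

366167

From x ≡ 41 (mod 139) write x = 41 + 139t. Substituting into x ≡ 12 (mod 67) gives 139t ≡ 38 (mod 67), and since 5⁻¹ ≡ 27 (mod 67), t ≡ 21. Hence x ≡ 41 + 139·21 = 2960 (mod 9313).
From x ≡ 2960 (mod 9313) write x = 2960 + 9313t. Substituting into x ≡ 22 (mod 43) gives 9313t ≡ 29 (mod 43), and since 25⁻¹ ≡ 31 (mod 43), t ≡ 39. Hence x ≡ 2960 + 9313·39 = 366167 (mod 400459).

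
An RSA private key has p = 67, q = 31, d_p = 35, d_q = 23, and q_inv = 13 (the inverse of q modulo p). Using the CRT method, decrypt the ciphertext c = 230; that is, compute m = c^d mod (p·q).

m₁ = c^(d_p) mod p: c ≡ 29 (mod 67), and 29^35 mod 67 = 37.
m₂ = c^(d_q) mod q: c ≡ 13 (mod 31), and 13^23 mod 31 = 24.
h = q_inv·(m₁ − m₂) mod p = 13·(37 − 24) mod 67 = 35.
m = m₂ + h·q = 24 + 35·31 = 1109.

1109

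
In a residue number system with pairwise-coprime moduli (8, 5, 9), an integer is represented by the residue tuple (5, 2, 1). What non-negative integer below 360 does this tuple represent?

The moduli are pairwise coprime; N = 8·5·9 = 360.
N/8 = 45; 45 ≡ 5 (mod 8); 5·5 ≡ 1, so inverse 5.
N/5 = 72; 72 ≡ 2 (mod 5); 2·3 ≡ 1, so inverse 3.
N/9 = 40; 40 ≡ 4 (mod 9); 4·7 ≡ 1, so inverse 7.
x ≡ 5·45·5 + 2·72·3 + 1·40·7 = 1837.
1837 mod 360 = 37.

37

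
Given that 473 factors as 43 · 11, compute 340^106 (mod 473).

133

Mod 43: 340 ≡ 39; by Fermat, exponent reduces to 106 mod 42 = 22; 39^22 ≡ 4 (mod 43).
Mod 11: 340 ≡ 10; by Fermat, exponent reduces to 106 mod 10 = 6; 10^6 ≡ 1 (mod 11).
Combine by CRT: x ≡ 4 (mod 43), x ≡ 1 (mod 11) ⇒ x ≡ 133 (mod 473).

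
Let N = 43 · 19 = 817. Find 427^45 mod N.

Mod 43: 427 ≡ 40; by Fermat, exponent reduces to 45 mod 42 = 3; 40^3 ≡ 16 (mod 43).
Mod 19: 427 ≡ 9; by Fermat, exponent reduces to 45 mod 18 = 9; 9^9 ≡ 1 (mod 19).
Combine by CRT: x ≡ 16 (mod 43), x ≡ 1 (mod 19) ⇒ x ≡ 704 (mod 817).

704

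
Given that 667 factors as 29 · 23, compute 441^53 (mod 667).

Mod 29: 441 ≡ 6; by Fermat, exponent reduces to 53 mod 28 = 25; 6^25 ≡ 9 (mod 29).
Mod 23: 441 ≡ 4; by Fermat, exponent reduces to 53 mod 22 = 9; 4^9 ≡ 13 (mod 23).
Combine by CRT: x ≡ 9 (mod 29), x ≡ 13 (mod 23) ⇒ x ≡ 473 (mod 667).

473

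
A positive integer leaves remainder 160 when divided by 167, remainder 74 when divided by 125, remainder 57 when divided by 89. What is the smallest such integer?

The moduli are pairwise coprime; N = 167·125·89 = 1857875.
N/167 = 11125; 11125 ≡ 103 (mod 167); 103·60 ≡ 1, so inverse 60.
N/125 = 14863; 14863 ≡ 113 (mod 125); 113·52 ≡ 1, so inverse 52.
N/89 = 20875; 20875 ≡ 49 (mod 89); 49·20 ≡ 1, so inverse 20.
k ≡ 160·11125·60 + 74·14863·52 + 57·20875·20 = 187790324.
187790324 mod 1857875 = 144949.

144949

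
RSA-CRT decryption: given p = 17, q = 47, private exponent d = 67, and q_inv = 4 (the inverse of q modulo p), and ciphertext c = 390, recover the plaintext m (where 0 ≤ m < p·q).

d_p = d mod (p−1) = 67 mod 16 = 3; d_q = d mod (q−1) = 21.
m₁ = c^(d_p) mod p: c ≡ 16 (mod 17), and 16^3 mod 17 = 16.
m₂ = c^(d_q) mod q: c ≡ 14 (mod 47), and 14^21 mod 47 = 6.
h = q_inv·(m₁ − m₂) mod p = 4·(16 − 6) mod 17 = 6.
m = m₂ + h·q = 6 + 6·47 = 288.

288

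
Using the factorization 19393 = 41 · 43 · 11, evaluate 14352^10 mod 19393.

11848

Mod 41: 14352 ≡ 2; 2^10 ≡ 40 (mod 41).
Mod 43: 14352 ≡ 33; 33^10 ≡ 23 (mod 43).
Mod 11: 14352 ≡ 8; since 10 | 10, by Fermat 8^10 ≡ 1 (mod 11).
Combine by CRT: x ≡ 40 (mod 41), x ≡ 23 (mod 43), x ≡ 1 (mod 11) ⇒ x ≡ 11848 (mod 19393).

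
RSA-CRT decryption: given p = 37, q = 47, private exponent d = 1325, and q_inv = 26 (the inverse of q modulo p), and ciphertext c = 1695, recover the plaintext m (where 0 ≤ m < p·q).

1283

d_p = d mod (p−1) = 1325 mod 36 = 29; d_q = d mod (q−1) = 37.
m₁ = c^(d_p) mod p: c ≡ 30 (mod 37), and 30^29 mod 37 = 25.
m₂ = c^(d_q) mod q: c ≡ 3 (mod 47), and 3^37 mod 47 = 14.
h = q_inv·(m₁ − m₂) mod p = 26·(25 − 14) mod 37 = 27.
m = m₂ + h·q = 14 + 27·47 = 1283.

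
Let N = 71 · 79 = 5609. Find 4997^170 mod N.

Mod 71: 4997 ≡ 27; by Fermat, exponent reduces to 170 mod 70 = 30; 27^30 ≡ 32 (mod 71).
Mod 79: 4997 ≡ 20; by Fermat, exponent reduces to 170 mod 78 = 14; 20^14 ≡ 73 (mod 79).
Combine by CRT: x ≡ 32 (mod 71), x ≡ 73 (mod 79) ⇒ x ≡ 4576 (mod 5609).

4576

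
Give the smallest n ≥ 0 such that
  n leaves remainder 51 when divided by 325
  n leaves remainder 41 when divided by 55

Combine the congruences pairwise.
gcd(325, 55) = 5 and 5 | (41 − 51), so the pair is consistent; merging gives n ≡ 701 (mod 3575), where 3575 = lcm(325, 55).
The solution is unique modulo lcm(325, 55) = 3575.

701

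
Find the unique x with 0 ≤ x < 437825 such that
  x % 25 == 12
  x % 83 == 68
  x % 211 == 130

The moduli are pairwise coprime; N = 25·83·211 = 437825.
N/25 = 17513; 17513 ≡ 13 (mod 25); 13·2 ≡ 1, so inverse 2.
N/83 = 5275; 5275 ≡ 46 (mod 83); 46·74 ≡ 1, so inverse 74.
N/211 = 2075; 2075 ≡ 176 (mod 211); 176·6 ≡ 1, so inverse 6.
x ≡ 12·17513·2 + 68·5275·74 + 130·2075·6 = 28582612.
28582612 mod 437825 = 123987.

123987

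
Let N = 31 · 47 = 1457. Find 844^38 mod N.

103

Mod 31: 844 ≡ 7; by Fermat, exponent reduces to 38 mod 30 = 8; 7^8 ≡ 10 (mod 31).
Mod 47: 844 ≡ 45; 45^38 ≡ 9 (mod 47).
Combine by CRT: x ≡ 10 (mod 31), x ≡ 9 (mod 47) ⇒ x ≡ 103 (mod 1457).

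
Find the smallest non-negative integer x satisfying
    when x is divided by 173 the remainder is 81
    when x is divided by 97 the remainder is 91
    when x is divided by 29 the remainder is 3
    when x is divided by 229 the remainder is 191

The moduli are pairwise coprime; N = 173·97·29·229 = 111442621.
N/173 = 644177; 644177 ≡ 98 (mod 173); 98·143 ≡ 1, so inverse 143.
N/97 = 1148893; 1148893 ≡ 25 (mod 97); 25·66 ≡ 1, so inverse 66.
N/29 = 3842849; 3842849 ≡ 1 (mod 29), inverse 1.
N/229 = 486649; 486649 ≡ 24 (mod 229); 24·105 ≡ 1, so inverse 105.
x ≡ 81·644177·143 + 91·1148893·66 + 3·3842849·1 + 191·486649·105 = 24133027791.
24133027791 mod 111442621 = 61421655.

61421655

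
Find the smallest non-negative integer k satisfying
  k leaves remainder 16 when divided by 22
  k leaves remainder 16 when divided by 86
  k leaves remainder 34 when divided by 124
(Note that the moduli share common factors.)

gcd(22, 86) = 2 and 2 | (16 − 16), so the pair is consistent; merging gives k ≡ 16 (mod 946), where 946 = lcm(22, 86).
gcd(946, 124) = 2 and 2 | (34 − 16), so the pair is consistent; merging gives k ≡ 4746 (mod 58652), where 58652 = lcm(946, 124).
The solution is unique modulo lcm(22, 86, 124) = 58652.

4746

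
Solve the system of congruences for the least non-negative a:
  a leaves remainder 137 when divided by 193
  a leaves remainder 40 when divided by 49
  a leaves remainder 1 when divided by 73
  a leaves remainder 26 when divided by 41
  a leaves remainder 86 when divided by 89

From a ≡ 137 (mod 193) write a = 137 + 193t. Substituting into a ≡ 40 (mod 49) gives 193t ≡ 1 (mod 49), and since 46⁻¹ ≡ 16 (mod 49), t ≡ 16. Hence a ≡ 137 + 193·16 = 3225 (mod 9457).
From a ≡ 3225 (mod 9457) write a = 3225 + 9457t. Substituting into a ≡ 1 (mod 73) gives 9457t ≡ 61 (mod 73), and since 40⁻¹ ≡ 42 (mod 73), t ≡ 7. Hence a ≡ 3225 + 9457·7 = 69424 (mod 690361).
From a ≡ 69424 (mod 690361) write a = 69424 + 690361t. Substituting into a ≡ 26 (mod 41) gives 690361t ≡ 15 (mod 41), and since 3⁻¹ ≡ 14 (mod 41), t ≡ 5. Hence a ≡ 69424 + 690361·5 = 3521229 (mod 28304801).
From a ≡ 3521229 (mod 28304801) write a = 3521229 + 28304801t. Substituting into a ≡ 86 (mod 89) gives 28304801t ≡ 53 (mod 89), and since 42⁻¹ ≡ 53 (mod 89), t ≡ 50. Hence a ≡ 3521229 + 28304801·50 = 1418761279 (mod 2519127289).

1418761279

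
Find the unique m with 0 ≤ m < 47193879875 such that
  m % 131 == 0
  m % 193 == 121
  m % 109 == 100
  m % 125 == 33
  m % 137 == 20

31901521908

The moduli are pairwise coprime; N = 131·193·109·125·137 = 47193879875.
N/131 = 360258625; 360258625 ≡ 110 (mod 131); 110·106 ≡ 1, so inverse 106.
N/193 = 244527875; 244527875 ≡ 156 (mod 193); 156·73 ≡ 1, so inverse 73.
N/109 = 432971375; 432971375 ≡ 49 (mod 109); 49·89 ≡ 1, so inverse 89.
N/125 = 377551039; 377551039 ≡ 39 (mod 125); 39·109 ≡ 1, so inverse 109.
N/137 = 344480875; 344480875 ≡ 129 (mod 137); 129·17 ≡ 1, so inverse 17.
m ≡ 0·360258625·106 + 121·244527875·73 + 100·432971375·89 + 33·377551039·109 + 20·344480875·17 = 7488534542158.
7488534542158 mod 47193879875 = 31901521908.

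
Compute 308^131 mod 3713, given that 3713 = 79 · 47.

Mod 79: 308 ≡ 71; by Fermat, exponent reduces to 131 mod 78 = 53; 71^53 ≡ 71 (mod 79).
Mod 47: 308 ≡ 26; by Fermat, exponent reduces to 131 mod 46 = 39; 26^39 ≡ 33 (mod 47).
Combine by CRT: x ≡ 71 (mod 79), x ≡ 33 (mod 47) ⇒ x ≡ 2994 (mod 3713).

2994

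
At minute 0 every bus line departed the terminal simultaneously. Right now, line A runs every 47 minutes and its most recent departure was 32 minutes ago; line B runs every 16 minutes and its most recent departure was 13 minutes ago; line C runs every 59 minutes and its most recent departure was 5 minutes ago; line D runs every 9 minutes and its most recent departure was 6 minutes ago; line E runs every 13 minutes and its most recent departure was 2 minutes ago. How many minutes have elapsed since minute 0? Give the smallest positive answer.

The moduli are pairwise coprime; N = 47·16·59·9·13 = 5191056.
N/47 = 110448; 110448 ≡ 45 (mod 47); 45·23 ≡ 1, so inverse 23.
N/16 = 324441; 324441 ≡ 9 (mod 16); 9·9 ≡ 1, so inverse 9.
N/59 = 87984; 87984 ≡ 15 (mod 59); 15·4 ≡ 1, so inverse 4.
N/9 = 576784; 576784 ≡ 1 (mod 9), inverse 1.
N/13 = 399312; 399312 ≡ 4 (mod 13); 4·10 ≡ 1, so inverse 10.
t ≡ 32·110448·23 + 13·324441·9 + 5·87984·4 + 6·576784·1 + 2·399312·10 = 132455949.
132455949 mod 5191056 = 2679549.

2679549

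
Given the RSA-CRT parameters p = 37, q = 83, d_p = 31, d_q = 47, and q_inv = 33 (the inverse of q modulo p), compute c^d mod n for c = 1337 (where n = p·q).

1652

m₁ = c^(d_p) mod p: c ≡ 5 (mod 37), and 5^31 mod 37 = 24.
m₂ = c^(d_q) mod q: c ≡ 9 (mod 83), and 9^47 mod 83 = 75.
h = q_inv·(m₁ − m₂) mod p = 33·(24 − 75) mod 37 = 19.
m = m₂ + h·q = 75 + 19·83 = 1652.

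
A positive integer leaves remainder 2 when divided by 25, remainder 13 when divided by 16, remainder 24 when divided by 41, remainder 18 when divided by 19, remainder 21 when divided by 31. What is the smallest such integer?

From a ≡ 2 (mod 25) write a = 2 + 25t. Substituting into a ≡ 13 (mod 16) gives 25t ≡ 11 (mod 16), and since 9⁻¹ ≡ 9 (mod 16), t ≡ 3. Hence a ≡ 2 + 25·3 = 77 (mod 400).
From a ≡ 77 (mod 400) write a = 77 + 400t. Substituting into a ≡ 24 (mod 41) gives 400t ≡ 29 (mod 41), and since 31⁻¹ ≡ 4 (mod 41), t ≡ 34. Hence a ≡ 77 + 400·34 = 13677 (mod 16400).
From a ≡ 13677 (mod 16400) write a = 13677 + 16400t. Substituting into a ≡ 18 (mod 19) gives 16400t ≡ 2 (mod 19), and since 3⁻¹ ≡ 13 (mod 19), t ≡ 7. Hence a ≡ 13677 + 16400·7 = 128477 (mod 311600).
From a ≡ 128477 (mod 311600) write a = 128477 + 311600t. Substituting into a ≡ 21 (mod 31) gives 311600t ≡ 8 (mod 31), and since 19⁻¹ ≡ 18 (mod 31), t ≡ 20. Hence a ≡ 128477 + 311600·20 = 6360477 (mod 9659600).

6360477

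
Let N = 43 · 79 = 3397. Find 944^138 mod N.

Mod 43: 944 ≡ 41; by Fermat, exponent reduces to 138 mod 42 = 12; 41^12 ≡ 11 (mod 43).
Mod 79: 944 ≡ 75; by Fermat, exponent reduces to 138 mod 78 = 60; 75^60 ≡ 8 (mod 79).
Combine by CRT: x ≡ 11 (mod 43), x ≡ 8 (mod 79) ⇒ x ≡ 1430 (mod 3397).

1430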